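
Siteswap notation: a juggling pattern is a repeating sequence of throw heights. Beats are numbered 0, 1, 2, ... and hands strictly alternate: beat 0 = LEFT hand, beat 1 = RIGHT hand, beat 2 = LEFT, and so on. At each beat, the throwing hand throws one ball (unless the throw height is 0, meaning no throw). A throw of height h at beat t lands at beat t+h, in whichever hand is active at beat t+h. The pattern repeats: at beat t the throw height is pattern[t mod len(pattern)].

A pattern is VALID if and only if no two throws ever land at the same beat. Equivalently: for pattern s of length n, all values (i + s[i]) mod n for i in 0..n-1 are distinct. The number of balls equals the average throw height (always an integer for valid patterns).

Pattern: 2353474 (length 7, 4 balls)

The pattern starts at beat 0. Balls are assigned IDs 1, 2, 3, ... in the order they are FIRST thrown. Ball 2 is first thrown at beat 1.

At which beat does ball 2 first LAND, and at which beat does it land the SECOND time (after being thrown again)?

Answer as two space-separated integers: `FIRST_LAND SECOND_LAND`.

Answer: 4 8

Derivation:
Beat 0 (L): throw ball1 h=2 -> lands@2:L; in-air after throw: [b1@2:L]
Beat 1 (R): throw ball2 h=3 -> lands@4:L; in-air after throw: [b1@2:L b2@4:L]
Beat 2 (L): throw ball1 h=5 -> lands@7:R; in-air after throw: [b2@4:L b1@7:R]
Beat 3 (R): throw ball3 h=3 -> lands@6:L; in-air after throw: [b2@4:L b3@6:L b1@7:R]
Beat 4 (L): throw ball2 h=4 -> lands@8:L; in-air after throw: [b3@6:L b1@7:R b2@8:L]
Beat 5 (R): throw ball4 h=7 -> lands@12:L; in-air after throw: [b3@6:L b1@7:R b2@8:L b4@12:L]
Beat 6 (L): throw ball3 h=4 -> lands@10:L; in-air after throw: [b1@7:R b2@8:L b3@10:L b4@12:L]
Beat 7 (R): throw ball1 h=2 -> lands@9:R; in-air after throw: [b2@8:L b1@9:R b3@10:L b4@12:L]
Beat 8 (L): throw ball2 h=3 -> lands@11:R; in-air after throw: [b1@9:R b3@10:L b2@11:R b4@12:L]
Ball 2: thrown@1 h=3 -> first land @4; rethrown@4 h=4 -> second land @8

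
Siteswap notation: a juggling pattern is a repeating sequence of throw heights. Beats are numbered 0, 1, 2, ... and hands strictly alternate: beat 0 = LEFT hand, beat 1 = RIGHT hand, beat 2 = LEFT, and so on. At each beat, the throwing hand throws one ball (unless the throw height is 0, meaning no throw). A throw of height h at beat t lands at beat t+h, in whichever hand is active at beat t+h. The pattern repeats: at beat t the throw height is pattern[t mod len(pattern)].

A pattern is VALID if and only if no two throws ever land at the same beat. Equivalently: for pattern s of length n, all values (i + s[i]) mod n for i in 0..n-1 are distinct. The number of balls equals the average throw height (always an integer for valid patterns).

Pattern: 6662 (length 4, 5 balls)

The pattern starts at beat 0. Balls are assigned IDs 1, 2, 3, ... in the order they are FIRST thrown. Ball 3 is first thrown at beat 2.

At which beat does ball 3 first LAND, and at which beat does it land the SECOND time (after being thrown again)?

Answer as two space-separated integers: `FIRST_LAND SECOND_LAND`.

Answer: 8 14

Derivation:
Beat 0 (L): throw ball1 h=6 -> lands@6:L; in-air after throw: [b1@6:L]
Beat 1 (R): throw ball2 h=6 -> lands@7:R; in-air after throw: [b1@6:L b2@7:R]
Beat 2 (L): throw ball3 h=6 -> lands@8:L; in-air after throw: [b1@6:L b2@7:R b3@8:L]
Beat 3 (R): throw ball4 h=2 -> lands@5:R; in-air after throw: [b4@5:R b1@6:L b2@7:R b3@8:L]
Beat 4 (L): throw ball5 h=6 -> lands@10:L; in-air after throw: [b4@5:R b1@6:L b2@7:R b3@8:L b5@10:L]
Beat 5 (R): throw ball4 h=6 -> lands@11:R; in-air after throw: [b1@6:L b2@7:R b3@8:L b5@10:L b4@11:R]
Beat 6 (L): throw ball1 h=6 -> lands@12:L; in-air after throw: [b2@7:R b3@8:L b5@10:L b4@11:R b1@12:L]
Beat 7 (R): throw ball2 h=2 -> lands@9:R; in-air after throw: [b3@8:L b2@9:R b5@10:L b4@11:R b1@12:L]
Beat 8 (L): throw ball3 h=6 -> lands@14:L; in-air after throw: [b2@9:R b5@10:L b4@11:R b1@12:L b3@14:L]
Beat 9 (R): throw ball2 h=6 -> lands@15:R; in-air after throw: [b5@10:L b4@11:R b1@12:L b3@14:L b2@15:R]
Beat 10 (L): throw ball5 h=6 -> lands@16:L; in-air after throw: [b4@11:R b1@12:L b3@14:L b2@15:R b5@16:L]
Beat 11 (R): throw ball4 h=2 -> lands@13:R; in-air after throw: [b1@12:L b4@13:R b3@14:L b2@15:R b5@16:L]
Beat 12 (L): throw ball1 h=6 -> lands@18:L; in-air after throw: [b4@13:R b3@14:L b2@15:R b5@16:L b1@18:L]
Beat 13 (R): throw ball4 h=6 -> lands@19:R; in-air after throw: [b3@14:L b2@15:R b5@16:L b1@18:L b4@19:R]
Beat 14 (L): throw ball3 h=6 -> lands@20:L; in-air after throw: [b2@15:R b5@16:L b1@18:L b4@19:R b3@20:L]
Ball 3: thrown@2 h=6 -> first land @8; rethrown@8 h=6 -> second land @14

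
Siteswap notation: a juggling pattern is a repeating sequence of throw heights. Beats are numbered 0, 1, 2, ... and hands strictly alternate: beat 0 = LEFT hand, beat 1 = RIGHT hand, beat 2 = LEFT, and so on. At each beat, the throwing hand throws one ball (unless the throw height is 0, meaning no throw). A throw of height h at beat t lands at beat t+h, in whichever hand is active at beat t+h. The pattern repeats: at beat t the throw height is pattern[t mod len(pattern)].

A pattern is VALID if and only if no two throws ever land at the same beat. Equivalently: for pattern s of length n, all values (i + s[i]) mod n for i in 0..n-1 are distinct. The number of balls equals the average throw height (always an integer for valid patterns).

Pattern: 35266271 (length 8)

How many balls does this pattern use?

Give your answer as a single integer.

Pattern = [3, 5, 2, 6, 6, 2, 7, 1], length n = 8
  position 0: throw height = 3, running sum = 3
  position 1: throw height = 5, running sum = 8
  position 2: throw height = 2, running sum = 10
  position 3: throw height = 6, running sum = 16
  position 4: throw height = 6, running sum = 22
  position 5: throw height = 2, running sum = 24
  position 6: throw height = 7, running sum = 31
  position 7: throw height = 1, running sum = 32
Total sum = 32; balls = sum / n = 32 / 8 = 4

Answer: 4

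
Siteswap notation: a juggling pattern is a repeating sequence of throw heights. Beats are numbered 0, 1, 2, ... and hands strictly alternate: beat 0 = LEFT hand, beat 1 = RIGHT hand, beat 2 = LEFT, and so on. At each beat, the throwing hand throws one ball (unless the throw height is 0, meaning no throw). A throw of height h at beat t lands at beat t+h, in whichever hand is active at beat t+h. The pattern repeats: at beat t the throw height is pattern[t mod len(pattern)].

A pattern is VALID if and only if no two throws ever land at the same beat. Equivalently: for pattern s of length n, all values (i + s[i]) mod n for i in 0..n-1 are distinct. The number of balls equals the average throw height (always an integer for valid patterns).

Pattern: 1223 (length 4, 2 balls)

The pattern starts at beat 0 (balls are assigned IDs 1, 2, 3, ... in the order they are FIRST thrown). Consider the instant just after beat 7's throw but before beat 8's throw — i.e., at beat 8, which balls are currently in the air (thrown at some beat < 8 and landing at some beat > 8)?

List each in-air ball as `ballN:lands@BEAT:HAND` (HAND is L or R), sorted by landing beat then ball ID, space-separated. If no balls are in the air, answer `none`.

Answer: ball2:lands@10:L

Derivation:
Beat 0 (L): throw ball1 h=1 -> lands@1:R; in-air after throw: [b1@1:R]
Beat 1 (R): throw ball1 h=2 -> lands@3:R; in-air after throw: [b1@3:R]
Beat 2 (L): throw ball2 h=2 -> lands@4:L; in-air after throw: [b1@3:R b2@4:L]
Beat 3 (R): throw ball1 h=3 -> lands@6:L; in-air after throw: [b2@4:L b1@6:L]
Beat 4 (L): throw ball2 h=1 -> lands@5:R; in-air after throw: [b2@5:R b1@6:L]
Beat 5 (R): throw ball2 h=2 -> lands@7:R; in-air after throw: [b1@6:L b2@7:R]
Beat 6 (L): throw ball1 h=2 -> lands@8:L; in-air after throw: [b2@7:R b1@8:L]
Beat 7 (R): throw ball2 h=3 -> lands@10:L; in-air after throw: [b1@8:L b2@10:L]
Beat 8 (L): throw ball1 h=1 -> lands@9:R; in-air after throw: [b1@9:R b2@10:L]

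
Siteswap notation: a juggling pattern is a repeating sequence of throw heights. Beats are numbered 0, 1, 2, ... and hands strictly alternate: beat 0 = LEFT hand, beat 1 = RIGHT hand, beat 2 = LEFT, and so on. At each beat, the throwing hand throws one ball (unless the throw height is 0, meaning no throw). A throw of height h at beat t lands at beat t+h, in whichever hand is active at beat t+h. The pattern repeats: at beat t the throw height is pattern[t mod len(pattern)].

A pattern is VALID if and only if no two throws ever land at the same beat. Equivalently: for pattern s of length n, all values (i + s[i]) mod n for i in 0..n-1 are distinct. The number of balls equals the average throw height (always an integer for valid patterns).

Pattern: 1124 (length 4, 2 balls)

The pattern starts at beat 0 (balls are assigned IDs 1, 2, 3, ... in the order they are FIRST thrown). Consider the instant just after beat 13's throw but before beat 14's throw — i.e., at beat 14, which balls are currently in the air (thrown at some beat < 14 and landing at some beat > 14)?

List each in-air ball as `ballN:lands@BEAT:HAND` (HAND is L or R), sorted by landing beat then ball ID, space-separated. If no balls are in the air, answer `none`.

Beat 0 (L): throw ball1 h=1 -> lands@1:R; in-air after throw: [b1@1:R]
Beat 1 (R): throw ball1 h=1 -> lands@2:L; in-air after throw: [b1@2:L]
Beat 2 (L): throw ball1 h=2 -> lands@4:L; in-air after throw: [b1@4:L]
Beat 3 (R): throw ball2 h=4 -> lands@7:R; in-air after throw: [b1@4:L b2@7:R]
Beat 4 (L): throw ball1 h=1 -> lands@5:R; in-air after throw: [b1@5:R b2@7:R]
Beat 5 (R): throw ball1 h=1 -> lands@6:L; in-air after throw: [b1@6:L b2@7:R]
Beat 6 (L): throw ball1 h=2 -> lands@8:L; in-air after throw: [b2@7:R b1@8:L]
Beat 7 (R): throw ball2 h=4 -> lands@11:R; in-air after throw: [b1@8:L b2@11:R]
Beat 8 (L): throw ball1 h=1 -> lands@9:R; in-air after throw: [b1@9:R b2@11:R]
Beat 9 (R): throw ball1 h=1 -> lands@10:L; in-air after throw: [b1@10:L b2@11:R]
Beat 10 (L): throw ball1 h=2 -> lands@12:L; in-air after throw: [b2@11:R b1@12:L]
Beat 11 (R): throw ball2 h=4 -> lands@15:R; in-air after throw: [b1@12:L b2@15:R]
Beat 12 (L): throw ball1 h=1 -> lands@13:R; in-air after throw: [b1@13:R b2@15:R]
Beat 13 (R): throw ball1 h=1 -> lands@14:L; in-air after throw: [b1@14:L b2@15:R]
Beat 14 (L): throw ball1 h=2 -> lands@16:L; in-air after throw: [b2@15:R b1@16:L]

Answer: ball2:lands@15:R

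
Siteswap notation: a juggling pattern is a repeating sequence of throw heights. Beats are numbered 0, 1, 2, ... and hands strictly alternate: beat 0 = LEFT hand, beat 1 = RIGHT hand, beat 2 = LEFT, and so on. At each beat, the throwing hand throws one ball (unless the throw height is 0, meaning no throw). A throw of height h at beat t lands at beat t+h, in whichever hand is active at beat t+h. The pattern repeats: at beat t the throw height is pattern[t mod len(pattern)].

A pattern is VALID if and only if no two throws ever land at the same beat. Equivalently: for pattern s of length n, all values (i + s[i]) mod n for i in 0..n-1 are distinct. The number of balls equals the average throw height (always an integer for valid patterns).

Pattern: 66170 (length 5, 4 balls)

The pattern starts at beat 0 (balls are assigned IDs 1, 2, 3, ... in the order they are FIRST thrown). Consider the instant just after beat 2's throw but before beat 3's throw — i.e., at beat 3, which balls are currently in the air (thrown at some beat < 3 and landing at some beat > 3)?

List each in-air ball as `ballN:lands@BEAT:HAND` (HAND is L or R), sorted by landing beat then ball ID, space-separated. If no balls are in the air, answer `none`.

Answer: ball1:lands@6:L ball2:lands@7:R

Derivation:
Beat 0 (L): throw ball1 h=6 -> lands@6:L; in-air after throw: [b1@6:L]
Beat 1 (R): throw ball2 h=6 -> lands@7:R; in-air after throw: [b1@6:L b2@7:R]
Beat 2 (L): throw ball3 h=1 -> lands@3:R; in-air after throw: [b3@3:R b1@6:L b2@7:R]
Beat 3 (R): throw ball3 h=7 -> lands@10:L; in-air after throw: [b1@6:L b2@7:R b3@10:L]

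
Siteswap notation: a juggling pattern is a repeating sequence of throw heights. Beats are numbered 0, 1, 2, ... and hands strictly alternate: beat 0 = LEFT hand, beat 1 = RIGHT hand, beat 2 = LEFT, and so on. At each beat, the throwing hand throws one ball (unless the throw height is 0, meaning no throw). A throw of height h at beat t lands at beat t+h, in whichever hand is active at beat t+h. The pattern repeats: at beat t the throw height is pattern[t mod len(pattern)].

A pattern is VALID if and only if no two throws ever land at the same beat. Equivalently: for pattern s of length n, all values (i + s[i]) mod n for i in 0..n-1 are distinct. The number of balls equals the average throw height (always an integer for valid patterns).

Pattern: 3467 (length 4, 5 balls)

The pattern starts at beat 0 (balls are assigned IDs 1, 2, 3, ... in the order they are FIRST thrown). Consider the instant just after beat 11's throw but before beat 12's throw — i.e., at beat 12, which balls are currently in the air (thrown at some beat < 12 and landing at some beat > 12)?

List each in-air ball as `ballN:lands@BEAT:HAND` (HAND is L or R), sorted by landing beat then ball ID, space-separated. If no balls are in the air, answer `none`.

Beat 0 (L): throw ball1 h=3 -> lands@3:R; in-air after throw: [b1@3:R]
Beat 1 (R): throw ball2 h=4 -> lands@5:R; in-air after throw: [b1@3:R b2@5:R]
Beat 2 (L): throw ball3 h=6 -> lands@8:L; in-air after throw: [b1@3:R b2@5:R b3@8:L]
Beat 3 (R): throw ball1 h=7 -> lands@10:L; in-air after throw: [b2@5:R b3@8:L b1@10:L]
Beat 4 (L): throw ball4 h=3 -> lands@7:R; in-air after throw: [b2@5:R b4@7:R b3@8:L b1@10:L]
Beat 5 (R): throw ball2 h=4 -> lands@9:R; in-air after throw: [b4@7:R b3@8:L b2@9:R b1@10:L]
Beat 6 (L): throw ball5 h=6 -> lands@12:L; in-air after throw: [b4@7:R b3@8:L b2@9:R b1@10:L b5@12:L]
Beat 7 (R): throw ball4 h=7 -> lands@14:L; in-air after throw: [b3@8:L b2@9:R b1@10:L b5@12:L b4@14:L]
Beat 8 (L): throw ball3 h=3 -> lands@11:R; in-air after throw: [b2@9:R b1@10:L b3@11:R b5@12:L b4@14:L]
Beat 9 (R): throw ball2 h=4 -> lands@13:R; in-air after throw: [b1@10:L b3@11:R b5@12:L b2@13:R b4@14:L]
Beat 10 (L): throw ball1 h=6 -> lands@16:L; in-air after throw: [b3@11:R b5@12:L b2@13:R b4@14:L b1@16:L]
Beat 11 (R): throw ball3 h=7 -> lands@18:L; in-air after throw: [b5@12:L b2@13:R b4@14:L b1@16:L b3@18:L]
Beat 12 (L): throw ball5 h=3 -> lands@15:R; in-air after throw: [b2@13:R b4@14:L b5@15:R b1@16:L b3@18:L]

Answer: ball2:lands@13:R ball4:lands@14:L ball1:lands@16:L ball3:lands@18:L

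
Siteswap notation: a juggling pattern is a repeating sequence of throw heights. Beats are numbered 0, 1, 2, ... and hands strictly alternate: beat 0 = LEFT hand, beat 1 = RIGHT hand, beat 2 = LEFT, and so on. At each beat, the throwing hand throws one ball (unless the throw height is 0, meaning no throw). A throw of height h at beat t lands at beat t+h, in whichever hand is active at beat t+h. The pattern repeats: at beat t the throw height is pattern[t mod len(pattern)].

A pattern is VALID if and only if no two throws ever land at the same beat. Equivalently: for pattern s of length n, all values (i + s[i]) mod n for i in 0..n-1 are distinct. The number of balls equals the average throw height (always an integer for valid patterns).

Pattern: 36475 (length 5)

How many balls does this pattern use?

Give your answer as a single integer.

Pattern = [3, 6, 4, 7, 5], length n = 5
  position 0: throw height = 3, running sum = 3
  position 1: throw height = 6, running sum = 9
  position 2: throw height = 4, running sum = 13
  position 3: throw height = 7, running sum = 20
  position 4: throw height = 5, running sum = 25
Total sum = 25; balls = sum / n = 25 / 5 = 5

Answer: 5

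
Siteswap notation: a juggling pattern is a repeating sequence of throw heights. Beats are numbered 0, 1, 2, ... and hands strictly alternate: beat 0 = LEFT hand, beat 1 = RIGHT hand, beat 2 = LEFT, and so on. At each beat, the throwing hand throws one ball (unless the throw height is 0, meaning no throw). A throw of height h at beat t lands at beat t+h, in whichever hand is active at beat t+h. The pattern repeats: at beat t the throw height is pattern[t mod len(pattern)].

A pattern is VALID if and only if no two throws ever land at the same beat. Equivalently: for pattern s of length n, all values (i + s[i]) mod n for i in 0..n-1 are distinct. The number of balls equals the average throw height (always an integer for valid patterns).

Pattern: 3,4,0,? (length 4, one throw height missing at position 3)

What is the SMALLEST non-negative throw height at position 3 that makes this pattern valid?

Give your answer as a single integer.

Answer: 1

Derivation:
i=0: (0 + 3) mod 4 = 3
i=1: (1 + 4) mod 4 = 1
i=2: (2 + 0) mod 4 = 2
i=3: s[i]=? (unknown)
Known residues: [1, 2, 3]; need a permutation of 0..3, so missing residue r = 0
Need (3 + s) mod 4 = 0; smallest s = (0 - 3) mod 4 = 1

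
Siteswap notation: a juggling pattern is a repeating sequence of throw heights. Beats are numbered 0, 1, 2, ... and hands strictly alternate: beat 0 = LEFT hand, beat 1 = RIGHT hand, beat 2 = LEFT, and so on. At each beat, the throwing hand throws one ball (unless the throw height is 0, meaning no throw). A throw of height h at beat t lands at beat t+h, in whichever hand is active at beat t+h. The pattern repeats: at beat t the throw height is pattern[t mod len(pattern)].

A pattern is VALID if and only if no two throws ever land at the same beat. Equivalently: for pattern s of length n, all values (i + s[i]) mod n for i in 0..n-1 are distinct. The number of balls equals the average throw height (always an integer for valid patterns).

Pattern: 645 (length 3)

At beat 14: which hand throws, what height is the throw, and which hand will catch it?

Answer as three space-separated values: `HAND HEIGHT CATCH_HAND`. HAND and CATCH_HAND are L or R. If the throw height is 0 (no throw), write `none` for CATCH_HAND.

Answer: L 5 R

Derivation:
Beat 14: 14 mod 2 = 0, so hand = L
Throw height = pattern[14 mod 3] = pattern[2] = 5
Lands at beat 14+5=19, 19 mod 2 = 1, so catch hand = R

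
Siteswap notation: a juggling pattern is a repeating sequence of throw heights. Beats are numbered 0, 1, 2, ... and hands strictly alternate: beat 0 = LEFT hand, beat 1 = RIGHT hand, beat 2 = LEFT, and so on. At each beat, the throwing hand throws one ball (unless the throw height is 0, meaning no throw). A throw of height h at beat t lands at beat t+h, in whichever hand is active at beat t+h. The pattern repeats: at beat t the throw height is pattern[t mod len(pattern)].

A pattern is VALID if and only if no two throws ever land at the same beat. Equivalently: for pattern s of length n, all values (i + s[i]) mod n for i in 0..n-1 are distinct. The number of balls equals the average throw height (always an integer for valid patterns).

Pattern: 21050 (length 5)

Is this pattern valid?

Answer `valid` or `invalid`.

Answer: invalid

Derivation:
i=0: (i + s[i]) mod n = (0 + 2) mod 5 = 2
i=1: (i + s[i]) mod n = (1 + 1) mod 5 = 2
i=2: (i + s[i]) mod n = (2 + 0) mod 5 = 2
i=3: (i + s[i]) mod n = (3 + 5) mod 5 = 3
i=4: (i + s[i]) mod n = (4 + 0) mod 5 = 4
Residues: [2, 2, 2, 3, 4], distinct: False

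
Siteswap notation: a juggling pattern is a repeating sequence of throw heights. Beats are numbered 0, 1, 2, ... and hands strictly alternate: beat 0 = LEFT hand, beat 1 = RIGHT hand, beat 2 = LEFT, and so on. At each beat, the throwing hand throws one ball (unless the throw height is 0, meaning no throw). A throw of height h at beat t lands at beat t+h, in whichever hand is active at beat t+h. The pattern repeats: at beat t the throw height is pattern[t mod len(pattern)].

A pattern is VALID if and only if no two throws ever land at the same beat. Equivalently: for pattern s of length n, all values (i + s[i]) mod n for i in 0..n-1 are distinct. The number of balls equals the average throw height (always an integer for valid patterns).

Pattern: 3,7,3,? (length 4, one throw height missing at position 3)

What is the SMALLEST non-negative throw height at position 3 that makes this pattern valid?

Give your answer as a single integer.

i=0: (0 + 3) mod 4 = 3
i=1: (1 + 7) mod 4 = 0
i=2: (2 + 3) mod 4 = 1
i=3: s[i]=? (unknown)
Known residues: [0, 1, 3]; need a permutation of 0..3, so missing residue r = 2
Need (3 + s) mod 4 = 2; smallest s = (2 - 3) mod 4 = 3

Answer: 3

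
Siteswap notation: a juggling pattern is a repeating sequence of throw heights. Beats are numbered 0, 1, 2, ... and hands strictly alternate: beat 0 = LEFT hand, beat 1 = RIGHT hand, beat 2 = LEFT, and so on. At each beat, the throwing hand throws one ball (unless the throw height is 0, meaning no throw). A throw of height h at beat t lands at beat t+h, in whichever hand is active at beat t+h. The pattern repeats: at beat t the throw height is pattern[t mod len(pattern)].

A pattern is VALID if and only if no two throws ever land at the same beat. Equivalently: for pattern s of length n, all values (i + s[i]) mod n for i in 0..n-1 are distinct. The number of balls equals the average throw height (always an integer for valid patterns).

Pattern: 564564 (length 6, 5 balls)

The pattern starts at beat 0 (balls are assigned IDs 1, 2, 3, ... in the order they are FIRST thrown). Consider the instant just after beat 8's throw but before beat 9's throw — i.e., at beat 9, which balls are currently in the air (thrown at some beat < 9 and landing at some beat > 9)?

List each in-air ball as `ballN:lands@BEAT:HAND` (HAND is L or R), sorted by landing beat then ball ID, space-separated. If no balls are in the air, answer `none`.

Beat 0 (L): throw ball1 h=5 -> lands@5:R; in-air after throw: [b1@5:R]
Beat 1 (R): throw ball2 h=6 -> lands@7:R; in-air after throw: [b1@5:R b2@7:R]
Beat 2 (L): throw ball3 h=4 -> lands@6:L; in-air after throw: [b1@5:R b3@6:L b2@7:R]
Beat 3 (R): throw ball4 h=5 -> lands@8:L; in-air after throw: [b1@5:R b3@6:L b2@7:R b4@8:L]
Beat 4 (L): throw ball5 h=6 -> lands@10:L; in-air after throw: [b1@5:R b3@6:L b2@7:R b4@8:L b5@10:L]
Beat 5 (R): throw ball1 h=4 -> lands@9:R; in-air after throw: [b3@6:L b2@7:R b4@8:L b1@9:R b5@10:L]
Beat 6 (L): throw ball3 h=5 -> lands@11:R; in-air after throw: [b2@7:R b4@8:L b1@9:R b5@10:L b3@11:R]
Beat 7 (R): throw ball2 h=6 -> lands@13:R; in-air after throw: [b4@8:L b1@9:R b5@10:L b3@11:R b2@13:R]
Beat 8 (L): throw ball4 h=4 -> lands@12:L; in-air after throw: [b1@9:R b5@10:L b3@11:R b4@12:L b2@13:R]
Beat 9 (R): throw ball1 h=5 -> lands@14:L; in-air after throw: [b5@10:L b3@11:R b4@12:L b2@13:R b1@14:L]

Answer: ball5:lands@10:L ball3:lands@11:R ball4:lands@12:L ball2:lands@13:R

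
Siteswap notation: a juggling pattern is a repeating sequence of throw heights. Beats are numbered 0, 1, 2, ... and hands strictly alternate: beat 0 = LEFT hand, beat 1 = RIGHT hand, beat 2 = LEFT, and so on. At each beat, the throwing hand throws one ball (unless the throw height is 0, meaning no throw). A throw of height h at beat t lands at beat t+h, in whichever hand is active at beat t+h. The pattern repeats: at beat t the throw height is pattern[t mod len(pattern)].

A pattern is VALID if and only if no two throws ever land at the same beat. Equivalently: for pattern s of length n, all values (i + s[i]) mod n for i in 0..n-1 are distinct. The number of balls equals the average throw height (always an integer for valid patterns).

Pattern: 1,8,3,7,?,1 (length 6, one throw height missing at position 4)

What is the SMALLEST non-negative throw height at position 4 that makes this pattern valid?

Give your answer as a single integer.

Answer: 4

Derivation:
i=0: (0 + 1) mod 6 = 1
i=1: (1 + 8) mod 6 = 3
i=2: (2 + 3) mod 6 = 5
i=3: (3 + 7) mod 6 = 4
i=4: s[i]=? (unknown)
i=5: (5 + 1) mod 6 = 0
Known residues: [0, 1, 3, 4, 5]; need a permutation of 0..5, so missing residue r = 2
Need (4 + s) mod 6 = 2; smallest s = (2 - 4) mod 6 = 4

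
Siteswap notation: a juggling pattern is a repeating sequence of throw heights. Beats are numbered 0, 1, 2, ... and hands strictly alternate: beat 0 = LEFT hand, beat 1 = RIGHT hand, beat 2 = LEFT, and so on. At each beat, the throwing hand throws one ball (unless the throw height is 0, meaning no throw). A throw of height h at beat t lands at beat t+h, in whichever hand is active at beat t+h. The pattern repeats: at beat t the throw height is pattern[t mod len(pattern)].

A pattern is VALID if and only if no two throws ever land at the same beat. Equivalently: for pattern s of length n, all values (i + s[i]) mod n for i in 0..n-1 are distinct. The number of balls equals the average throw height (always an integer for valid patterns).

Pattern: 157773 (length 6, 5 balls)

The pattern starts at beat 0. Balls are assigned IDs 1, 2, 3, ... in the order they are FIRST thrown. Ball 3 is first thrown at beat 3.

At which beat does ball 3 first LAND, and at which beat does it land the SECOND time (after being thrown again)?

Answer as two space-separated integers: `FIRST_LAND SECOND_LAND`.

Answer: 10 17

Derivation:
Beat 0 (L): throw ball1 h=1 -> lands@1:R; in-air after throw: [b1@1:R]
Beat 1 (R): throw ball1 h=5 -> lands@6:L; in-air after throw: [b1@6:L]
Beat 2 (L): throw ball2 h=7 -> lands@9:R; in-air after throw: [b1@6:L b2@9:R]
Beat 3 (R): throw ball3 h=7 -> lands@10:L; in-air after throw: [b1@6:L b2@9:R b3@10:L]
Beat 4 (L): throw ball4 h=7 -> lands@11:R; in-air after throw: [b1@6:L b2@9:R b3@10:L b4@11:R]
Beat 5 (R): throw ball5 h=3 -> lands@8:L; in-air after throw: [b1@6:L b5@8:L b2@9:R b3@10:L b4@11:R]
Beat 6 (L): throw ball1 h=1 -> lands@7:R; in-air after throw: [b1@7:R b5@8:L b2@9:R b3@10:L b4@11:R]
Beat 7 (R): throw ball1 h=5 -> lands@12:L; in-air after throw: [b5@8:L b2@9:R b3@10:L b4@11:R b1@12:L]
Beat 8 (L): throw ball5 h=7 -> lands@15:R; in-air after throw: [b2@9:R b3@10:L b4@11:R b1@12:L b5@15:R]
Beat 9 (R): throw ball2 h=7 -> lands@16:L; in-air after throw: [b3@10:L b4@11:R b1@12:L b5@15:R b2@16:L]
Beat 10 (L): throw ball3 h=7 -> lands@17:R; in-air after throw: [b4@11:R b1@12:L b5@15:R b2@16:L b3@17:R]
Beat 11 (R): throw ball4 h=3 -> lands@14:L; in-air after throw: [b1@12:L b4@14:L b5@15:R b2@16:L b3@17:R]
Beat 12 (L): throw ball1 h=1 -> lands@13:R; in-air after throw: [b1@13:R b4@14:L b5@15:R b2@16:L b3@17:R]
Beat 13 (R): throw ball1 h=5 -> lands@18:L; in-air after throw: [b4@14:L b5@15:R b2@16:L b3@17:R b1@18:L]
Beat 14 (L): throw ball4 h=7 -> lands@21:R; in-air after throw: [b5@15:R b2@16:L b3@17:R b1@18:L b4@21:R]
Beat 15 (R): throw ball5 h=7 -> lands@22:L; in-air after throw: [b2@16:L b3@17:R b1@18:L b4@21:R b5@22:L]
Beat 16 (L): throw ball2 h=7 -> lands@23:R; in-air after throw: [b3@17:R b1@18:L b4@21:R b5@22:L b2@23:R]
Beat 17 (R): throw ball3 h=3 -> lands@20:L; in-air after throw: [b1@18:L b3@20:L b4@21:R b5@22:L b2@23:R]
Ball 3: thrown@3 h=7 -> first land @10; rethrown@10 h=7 -> second land @17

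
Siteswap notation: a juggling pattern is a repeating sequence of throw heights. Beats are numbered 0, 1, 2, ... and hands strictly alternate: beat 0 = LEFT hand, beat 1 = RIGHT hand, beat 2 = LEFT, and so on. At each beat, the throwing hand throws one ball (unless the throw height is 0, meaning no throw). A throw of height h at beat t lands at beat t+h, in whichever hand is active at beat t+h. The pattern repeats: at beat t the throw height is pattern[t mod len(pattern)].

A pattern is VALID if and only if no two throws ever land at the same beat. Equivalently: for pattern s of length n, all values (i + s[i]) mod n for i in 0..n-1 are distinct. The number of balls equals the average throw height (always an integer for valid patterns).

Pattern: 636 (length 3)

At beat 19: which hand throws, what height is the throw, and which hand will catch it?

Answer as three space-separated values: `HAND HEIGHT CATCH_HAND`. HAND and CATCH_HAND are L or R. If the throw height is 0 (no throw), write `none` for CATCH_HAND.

Answer: R 3 L

Derivation:
Beat 19: 19 mod 2 = 1, so hand = R
Throw height = pattern[19 mod 3] = pattern[1] = 3
Lands at beat 19+3=22, 22 mod 2 = 0, so catch hand = L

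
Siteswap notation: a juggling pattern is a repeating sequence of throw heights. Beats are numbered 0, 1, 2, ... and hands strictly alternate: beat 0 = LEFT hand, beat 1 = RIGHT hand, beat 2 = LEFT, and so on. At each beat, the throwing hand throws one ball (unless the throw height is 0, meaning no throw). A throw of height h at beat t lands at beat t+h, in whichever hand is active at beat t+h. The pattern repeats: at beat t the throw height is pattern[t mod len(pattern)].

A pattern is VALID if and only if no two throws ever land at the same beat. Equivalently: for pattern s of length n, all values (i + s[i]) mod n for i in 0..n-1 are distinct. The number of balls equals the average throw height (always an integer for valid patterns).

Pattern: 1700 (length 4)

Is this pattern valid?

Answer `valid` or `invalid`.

Answer: valid

Derivation:
i=0: (i + s[i]) mod n = (0 + 1) mod 4 = 1
i=1: (i + s[i]) mod n = (1 + 7) mod 4 = 0
i=2: (i + s[i]) mod n = (2 + 0) mod 4 = 2
i=3: (i + s[i]) mod n = (3 + 0) mod 4 = 3
Residues: [1, 0, 2, 3], distinct: True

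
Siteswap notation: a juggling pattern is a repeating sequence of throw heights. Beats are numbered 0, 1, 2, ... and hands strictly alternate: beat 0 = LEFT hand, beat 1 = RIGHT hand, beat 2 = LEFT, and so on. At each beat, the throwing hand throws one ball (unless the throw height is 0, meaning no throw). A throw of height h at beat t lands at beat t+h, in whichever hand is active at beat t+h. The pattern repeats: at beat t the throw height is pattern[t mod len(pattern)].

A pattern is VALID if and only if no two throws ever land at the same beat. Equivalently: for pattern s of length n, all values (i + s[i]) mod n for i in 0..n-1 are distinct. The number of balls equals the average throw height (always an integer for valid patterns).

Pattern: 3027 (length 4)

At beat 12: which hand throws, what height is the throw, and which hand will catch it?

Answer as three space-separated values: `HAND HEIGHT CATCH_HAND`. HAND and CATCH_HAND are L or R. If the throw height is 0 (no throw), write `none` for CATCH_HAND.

Answer: L 3 R

Derivation:
Beat 12: 12 mod 2 = 0, so hand = L
Throw height = pattern[12 mod 4] = pattern[0] = 3
Lands at beat 12+3=15, 15 mod 2 = 1, so catch hand = R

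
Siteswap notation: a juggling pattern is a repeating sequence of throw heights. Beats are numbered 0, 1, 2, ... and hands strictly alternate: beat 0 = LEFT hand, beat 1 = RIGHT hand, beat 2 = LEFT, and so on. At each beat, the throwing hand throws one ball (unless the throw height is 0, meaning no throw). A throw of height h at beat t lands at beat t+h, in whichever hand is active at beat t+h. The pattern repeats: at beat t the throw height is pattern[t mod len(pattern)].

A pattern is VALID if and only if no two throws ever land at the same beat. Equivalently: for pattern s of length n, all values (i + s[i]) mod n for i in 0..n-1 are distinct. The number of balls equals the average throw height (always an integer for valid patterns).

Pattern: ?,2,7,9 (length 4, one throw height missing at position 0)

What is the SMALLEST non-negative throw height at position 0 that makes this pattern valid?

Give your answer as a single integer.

i=0: s[i]=? (unknown)
i=1: (1 + 2) mod 4 = 3
i=2: (2 + 7) mod 4 = 1
i=3: (3 + 9) mod 4 = 0
Known residues: [0, 1, 3]; need a permutation of 0..3, so missing residue r = 2
Need (0 + s) mod 4 = 2; smallest s = (2 - 0) mod 4 = 2

Answer: 2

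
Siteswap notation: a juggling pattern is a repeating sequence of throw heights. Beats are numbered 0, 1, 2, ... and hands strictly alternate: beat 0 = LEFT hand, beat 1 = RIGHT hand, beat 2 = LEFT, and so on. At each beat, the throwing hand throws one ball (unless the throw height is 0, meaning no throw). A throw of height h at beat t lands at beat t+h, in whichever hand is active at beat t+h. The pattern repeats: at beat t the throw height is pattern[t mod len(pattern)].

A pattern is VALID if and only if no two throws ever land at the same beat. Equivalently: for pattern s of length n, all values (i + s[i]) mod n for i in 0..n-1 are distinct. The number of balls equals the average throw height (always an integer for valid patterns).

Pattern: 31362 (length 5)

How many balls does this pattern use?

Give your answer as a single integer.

Pattern = [3, 1, 3, 6, 2], length n = 5
  position 0: throw height = 3, running sum = 3
  position 1: throw height = 1, running sum = 4
  position 2: throw height = 3, running sum = 7
  position 3: throw height = 6, running sum = 13
  position 4: throw height = 2, running sum = 15
Total sum = 15; balls = sum / n = 15 / 5 = 3

Answer: 3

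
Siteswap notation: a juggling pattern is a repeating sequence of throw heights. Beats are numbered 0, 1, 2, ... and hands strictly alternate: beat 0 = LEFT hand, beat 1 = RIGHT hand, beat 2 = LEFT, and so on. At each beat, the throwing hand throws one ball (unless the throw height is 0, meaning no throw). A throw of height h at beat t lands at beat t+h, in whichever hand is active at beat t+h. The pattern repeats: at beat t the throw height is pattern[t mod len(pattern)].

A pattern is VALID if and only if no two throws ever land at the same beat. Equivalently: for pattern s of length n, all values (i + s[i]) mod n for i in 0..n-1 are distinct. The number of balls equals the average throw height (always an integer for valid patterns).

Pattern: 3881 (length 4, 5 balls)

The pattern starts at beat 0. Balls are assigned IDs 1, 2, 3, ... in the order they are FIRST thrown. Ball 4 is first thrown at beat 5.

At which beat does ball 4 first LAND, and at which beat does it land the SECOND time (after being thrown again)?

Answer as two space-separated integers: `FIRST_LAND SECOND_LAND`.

Beat 0 (L): throw ball1 h=3 -> lands@3:R; in-air after throw: [b1@3:R]
Beat 1 (R): throw ball2 h=8 -> lands@9:R; in-air after throw: [b1@3:R b2@9:R]
Beat 2 (L): throw ball3 h=8 -> lands@10:L; in-air after throw: [b1@3:R b2@9:R b3@10:L]
Beat 3 (R): throw ball1 h=1 -> lands@4:L; in-air after throw: [b1@4:L b2@9:R b3@10:L]
Beat 4 (L): throw ball1 h=3 -> lands@7:R; in-air after throw: [b1@7:R b2@9:R b3@10:L]
Beat 5 (R): throw ball4 h=8 -> lands@13:R; in-air after throw: [b1@7:R b2@9:R b3@10:L b4@13:R]
Beat 6 (L): throw ball5 h=8 -> lands@14:L; in-air after throw: [b1@7:R b2@9:R b3@10:L b4@13:R b5@14:L]
Beat 7 (R): throw ball1 h=1 -> lands@8:L; in-air after throw: [b1@8:L b2@9:R b3@10:L b4@13:R b5@14:L]
Beat 8 (L): throw ball1 h=3 -> lands@11:R; in-air after throw: [b2@9:R b3@10:L b1@11:R b4@13:R b5@14:L]
Beat 9 (R): throw ball2 h=8 -> lands@17:R; in-air after throw: [b3@10:L b1@11:R b4@13:R b5@14:L b2@17:R]
Beat 10 (L): throw ball3 h=8 -> lands@18:L; in-air after throw: [b1@11:R b4@13:R b5@14:L b2@17:R b3@18:L]
Beat 11 (R): throw ball1 h=1 -> lands@12:L; in-air after throw: [b1@12:L b4@13:R b5@14:L b2@17:R b3@18:L]
Beat 12 (L): throw ball1 h=3 -> lands@15:R; in-air after throw: [b4@13:R b5@14:L b1@15:R b2@17:R b3@18:L]
Beat 13 (R): throw ball4 h=8 -> lands@21:R; in-air after throw: [b5@14:L b1@15:R b2@17:R b3@18:L b4@21:R]
Beat 14 (L): throw ball5 h=8 -> lands@22:L; in-air after throw: [b1@15:R b2@17:R b3@18:L b4@21:R b5@22:L]
Beat 15 (R): throw ball1 h=1 -> lands@16:L; in-air after throw: [b1@16:L b2@17:R b3@18:L b4@21:R b5@22:L]
Beat 16 (L): throw ball1 h=3 -> lands@19:R; in-air after throw: [b2@17:R b3@18:L b1@19:R b4@21:R b5@22:L]
Beat 17 (R): throw ball2 h=8 -> lands@25:R; in-air after throw: [b3@18:L b1@19:R b4@21:R b5@22:L b2@25:R]
Beat 18 (L): throw ball3 h=8 -> lands@26:L; in-air after throw: [b1@19:R b4@21:R b5@22:L b2@25:R b3@26:L]
Beat 19 (R): throw ball1 h=1 -> lands@20:L; in-air after throw: [b1@20:L b4@21:R b5@22:L b2@25:R b3@26:L]
Beat 20 (L): throw ball1 h=3 -> lands@23:R; in-air after throw: [b4@21:R b5@22:L b1@23:R b2@25:R b3@26:L]
Beat 21 (R): throw ball4 h=8 -> lands@29:R; in-air after throw: [b5@22:L b1@23:R b2@25:R b3@26:L b4@29:R]
Ball 4: thrown@5 h=8 -> first land @13; rethrown@13 h=8 -> second land @21

Answer: 13 21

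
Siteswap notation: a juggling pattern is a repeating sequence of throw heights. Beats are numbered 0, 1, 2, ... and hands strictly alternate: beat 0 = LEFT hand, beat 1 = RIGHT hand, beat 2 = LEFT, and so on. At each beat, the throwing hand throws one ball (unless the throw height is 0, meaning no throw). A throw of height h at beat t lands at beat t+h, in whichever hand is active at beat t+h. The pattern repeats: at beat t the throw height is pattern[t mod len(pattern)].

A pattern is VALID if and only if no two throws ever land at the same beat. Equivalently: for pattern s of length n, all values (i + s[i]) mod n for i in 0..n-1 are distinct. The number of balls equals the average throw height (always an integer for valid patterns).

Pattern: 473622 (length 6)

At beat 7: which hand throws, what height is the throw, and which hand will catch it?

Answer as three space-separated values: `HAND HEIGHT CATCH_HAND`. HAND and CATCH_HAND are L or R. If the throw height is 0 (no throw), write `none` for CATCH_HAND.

Answer: R 7 L

Derivation:
Beat 7: 7 mod 2 = 1, so hand = R
Throw height = pattern[7 mod 6] = pattern[1] = 7
Lands at beat 7+7=14, 14 mod 2 = 0, so catch hand = L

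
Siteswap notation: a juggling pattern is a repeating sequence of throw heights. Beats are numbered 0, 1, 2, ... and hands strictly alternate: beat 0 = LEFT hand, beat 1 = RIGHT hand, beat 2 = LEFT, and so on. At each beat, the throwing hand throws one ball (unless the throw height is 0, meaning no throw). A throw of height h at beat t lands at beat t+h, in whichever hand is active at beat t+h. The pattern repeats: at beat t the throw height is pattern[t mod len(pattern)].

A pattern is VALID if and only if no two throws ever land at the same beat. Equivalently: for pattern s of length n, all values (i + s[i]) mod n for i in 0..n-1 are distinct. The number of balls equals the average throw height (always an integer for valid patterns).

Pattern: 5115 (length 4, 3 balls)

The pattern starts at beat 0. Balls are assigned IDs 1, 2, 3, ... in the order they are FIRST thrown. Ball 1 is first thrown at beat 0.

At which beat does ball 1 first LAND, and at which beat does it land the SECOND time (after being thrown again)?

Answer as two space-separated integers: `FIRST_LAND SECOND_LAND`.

Answer: 5 6

Derivation:
Beat 0 (L): throw ball1 h=5 -> lands@5:R; in-air after throw: [b1@5:R]
Beat 1 (R): throw ball2 h=1 -> lands@2:L; in-air after throw: [b2@2:L b1@5:R]
Beat 2 (L): throw ball2 h=1 -> lands@3:R; in-air after throw: [b2@3:R b1@5:R]
Beat 3 (R): throw ball2 h=5 -> lands@8:L; in-air after throw: [b1@5:R b2@8:L]
Beat 4 (L): throw ball3 h=5 -> lands@9:R; in-air after throw: [b1@5:R b2@8:L b3@9:R]
Beat 5 (R): throw ball1 h=1 -> lands@6:L; in-air after throw: [b1@6:L b2@8:L b3@9:R]
Beat 6 (L): throw ball1 h=1 -> lands@7:R; in-air after throw: [b1@7:R b2@8:L b3@9:R]
Ball 1: thrown@0 h=5 -> first land @5; rethrown@5 h=1 -> second land @6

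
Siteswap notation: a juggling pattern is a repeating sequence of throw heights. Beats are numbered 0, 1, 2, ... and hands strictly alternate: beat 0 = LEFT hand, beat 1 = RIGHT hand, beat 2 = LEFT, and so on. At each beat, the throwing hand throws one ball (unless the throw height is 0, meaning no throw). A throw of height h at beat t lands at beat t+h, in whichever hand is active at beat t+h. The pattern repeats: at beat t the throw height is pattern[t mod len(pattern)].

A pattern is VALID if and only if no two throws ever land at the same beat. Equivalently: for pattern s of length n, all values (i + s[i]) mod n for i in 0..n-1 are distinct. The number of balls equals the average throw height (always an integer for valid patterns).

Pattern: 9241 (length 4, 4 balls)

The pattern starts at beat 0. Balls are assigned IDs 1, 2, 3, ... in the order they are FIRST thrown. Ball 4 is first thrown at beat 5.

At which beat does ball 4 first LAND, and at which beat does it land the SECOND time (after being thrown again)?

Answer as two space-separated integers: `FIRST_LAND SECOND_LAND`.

Answer: 7 8

Derivation:
Beat 0 (L): throw ball1 h=9 -> lands@9:R; in-air after throw: [b1@9:R]
Beat 1 (R): throw ball2 h=2 -> lands@3:R; in-air after throw: [b2@3:R b1@9:R]
Beat 2 (L): throw ball3 h=4 -> lands@6:L; in-air after throw: [b2@3:R b3@6:L b1@9:R]
Beat 3 (R): throw ball2 h=1 -> lands@4:L; in-air after throw: [b2@4:L b3@6:L b1@9:R]
Beat 4 (L): throw ball2 h=9 -> lands@13:R; in-air after throw: [b3@6:L b1@9:R b2@13:R]
Beat 5 (R): throw ball4 h=2 -> lands@7:R; in-air after throw: [b3@6:L b4@7:R b1@9:R b2@13:R]
Beat 6 (L): throw ball3 h=4 -> lands@10:L; in-air after throw: [b4@7:R b1@9:R b3@10:L b2@13:R]
Beat 7 (R): throw ball4 h=1 -> lands@8:L; in-air after throw: [b4@8:L b1@9:R b3@10:L b2@13:R]
Beat 8 (L): throw ball4 h=9 -> lands@17:R; in-air after throw: [b1@9:R b3@10:L b2@13:R b4@17:R]
Ball 4: thrown@5 h=2 -> first land @7; rethrown@7 h=1 -> second land @8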